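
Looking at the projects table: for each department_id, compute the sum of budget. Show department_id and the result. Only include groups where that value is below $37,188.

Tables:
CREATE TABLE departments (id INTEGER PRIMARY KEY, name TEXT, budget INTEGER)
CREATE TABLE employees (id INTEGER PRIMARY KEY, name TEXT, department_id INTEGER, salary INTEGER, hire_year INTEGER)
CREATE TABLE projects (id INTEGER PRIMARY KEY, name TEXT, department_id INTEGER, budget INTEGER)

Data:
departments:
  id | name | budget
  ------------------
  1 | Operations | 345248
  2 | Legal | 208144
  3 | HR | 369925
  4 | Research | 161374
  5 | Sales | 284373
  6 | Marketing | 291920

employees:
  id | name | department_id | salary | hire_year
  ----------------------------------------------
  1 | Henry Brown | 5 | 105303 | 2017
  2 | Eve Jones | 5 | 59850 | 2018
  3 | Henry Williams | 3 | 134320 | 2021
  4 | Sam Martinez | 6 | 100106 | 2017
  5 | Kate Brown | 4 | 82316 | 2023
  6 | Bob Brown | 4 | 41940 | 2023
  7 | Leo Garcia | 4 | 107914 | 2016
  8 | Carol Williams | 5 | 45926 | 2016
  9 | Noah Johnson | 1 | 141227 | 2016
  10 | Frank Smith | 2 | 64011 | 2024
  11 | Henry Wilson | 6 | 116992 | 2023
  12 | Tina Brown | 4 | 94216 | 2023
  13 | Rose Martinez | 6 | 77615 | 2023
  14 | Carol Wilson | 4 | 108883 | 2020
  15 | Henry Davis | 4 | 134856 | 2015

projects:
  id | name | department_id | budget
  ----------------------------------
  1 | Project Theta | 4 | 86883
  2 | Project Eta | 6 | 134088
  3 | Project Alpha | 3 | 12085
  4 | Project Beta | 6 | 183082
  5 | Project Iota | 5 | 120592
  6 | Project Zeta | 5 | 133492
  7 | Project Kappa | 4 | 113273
SELECT department_id, SUM(budget) AS sum_budget FROM projects GROUP BY department_id HAVING SUM(budget) < 37188

Execution result:
department_id | sum_budget
3 | 12085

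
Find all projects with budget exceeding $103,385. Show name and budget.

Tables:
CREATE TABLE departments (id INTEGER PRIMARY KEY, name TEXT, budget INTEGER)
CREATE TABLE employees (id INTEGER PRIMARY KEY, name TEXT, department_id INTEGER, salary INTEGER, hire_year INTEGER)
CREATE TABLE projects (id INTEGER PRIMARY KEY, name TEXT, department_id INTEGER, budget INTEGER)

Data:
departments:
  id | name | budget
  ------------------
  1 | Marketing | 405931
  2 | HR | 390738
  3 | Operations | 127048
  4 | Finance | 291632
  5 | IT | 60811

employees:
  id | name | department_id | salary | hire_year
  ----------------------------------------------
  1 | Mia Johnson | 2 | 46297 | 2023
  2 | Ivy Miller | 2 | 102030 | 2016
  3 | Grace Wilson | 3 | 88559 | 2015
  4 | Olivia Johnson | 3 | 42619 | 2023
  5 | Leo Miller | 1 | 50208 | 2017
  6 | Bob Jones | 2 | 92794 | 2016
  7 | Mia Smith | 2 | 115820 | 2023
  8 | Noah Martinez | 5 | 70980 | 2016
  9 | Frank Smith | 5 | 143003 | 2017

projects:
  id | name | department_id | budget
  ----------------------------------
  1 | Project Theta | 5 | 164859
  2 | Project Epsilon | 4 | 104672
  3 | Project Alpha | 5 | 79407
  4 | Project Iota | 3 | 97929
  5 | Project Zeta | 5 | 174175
SELECT name, budget FROM projects WHERE budget > 103385

Execution result:
name | budget
Project Theta | 164859
Project Epsilon | 104672
Project Zeta | 174175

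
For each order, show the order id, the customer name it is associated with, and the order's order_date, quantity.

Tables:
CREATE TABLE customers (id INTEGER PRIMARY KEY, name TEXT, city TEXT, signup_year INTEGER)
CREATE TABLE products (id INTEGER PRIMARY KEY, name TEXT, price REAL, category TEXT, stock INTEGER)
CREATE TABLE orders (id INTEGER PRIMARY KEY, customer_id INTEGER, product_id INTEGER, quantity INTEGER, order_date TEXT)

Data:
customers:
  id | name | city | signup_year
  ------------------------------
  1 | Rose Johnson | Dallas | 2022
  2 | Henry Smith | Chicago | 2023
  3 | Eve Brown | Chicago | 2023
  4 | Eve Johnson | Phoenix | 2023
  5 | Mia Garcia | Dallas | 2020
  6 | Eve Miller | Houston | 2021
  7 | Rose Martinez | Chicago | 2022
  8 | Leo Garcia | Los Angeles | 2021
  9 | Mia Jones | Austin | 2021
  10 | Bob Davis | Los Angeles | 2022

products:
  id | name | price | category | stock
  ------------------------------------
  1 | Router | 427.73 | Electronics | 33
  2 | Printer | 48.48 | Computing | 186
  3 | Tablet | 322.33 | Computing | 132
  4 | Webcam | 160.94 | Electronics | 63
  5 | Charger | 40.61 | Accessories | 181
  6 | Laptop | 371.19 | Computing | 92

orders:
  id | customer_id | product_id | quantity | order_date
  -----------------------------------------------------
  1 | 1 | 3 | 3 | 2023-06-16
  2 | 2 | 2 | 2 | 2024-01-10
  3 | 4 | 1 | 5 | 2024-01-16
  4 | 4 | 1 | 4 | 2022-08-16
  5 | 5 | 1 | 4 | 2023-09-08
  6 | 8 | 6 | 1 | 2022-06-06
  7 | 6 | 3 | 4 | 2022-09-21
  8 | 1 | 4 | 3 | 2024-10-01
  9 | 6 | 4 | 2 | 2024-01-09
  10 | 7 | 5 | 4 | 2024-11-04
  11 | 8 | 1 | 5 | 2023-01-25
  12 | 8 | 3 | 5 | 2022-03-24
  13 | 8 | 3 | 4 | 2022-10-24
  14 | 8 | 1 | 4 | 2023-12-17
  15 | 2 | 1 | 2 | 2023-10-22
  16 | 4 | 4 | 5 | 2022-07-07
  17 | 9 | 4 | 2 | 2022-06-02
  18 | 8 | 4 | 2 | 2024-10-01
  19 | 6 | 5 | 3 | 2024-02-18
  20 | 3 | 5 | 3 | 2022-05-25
SELECT c.id, p.name AS customer, c.order_date, c.quantity FROM orders c JOIN customers p ON c.customer_id = p.id

Execution result:
id | customer | order_date | quantity
1 | Rose Johnson | 2023-06-16 | 3
2 | Henry Smith | 2024-01-10 | 2
3 | Eve Johnson | 2024-01-16 | 5
4 | Eve Johnson | 2022-08-16 | 4
5 | Mia Garcia | 2023-09-08 | 4
6 | Leo Garcia | 2022-06-06 | 1
7 | Eve Miller | 2022-09-21 | 4
8 | Rose Johnson | 2024-10-01 | 3
9 | Eve Miller | 2024-01-09 | 2
10 | Rose Martinez | 2024-11-04 | 4
11 | Leo Garcia | 2023-01-25 | 5
12 | Leo Garcia | 2022-03-24 | 5
13 | Leo Garcia | 2022-10-24 | 4
14 | Leo Garcia | 2023-12-17 | 4
15 | Henry Smith | 2023-10-22 | 2
16 | Eve Johnson | 2022-07-07 | 5
17 | Mia Jones | 2022-06-02 | 2
18 | Leo Garcia | 2024-10-01 | 2
19 | Eve Miller | 2024-02-18 | 3
20 | Eve Brown | 2022-05-25 | 3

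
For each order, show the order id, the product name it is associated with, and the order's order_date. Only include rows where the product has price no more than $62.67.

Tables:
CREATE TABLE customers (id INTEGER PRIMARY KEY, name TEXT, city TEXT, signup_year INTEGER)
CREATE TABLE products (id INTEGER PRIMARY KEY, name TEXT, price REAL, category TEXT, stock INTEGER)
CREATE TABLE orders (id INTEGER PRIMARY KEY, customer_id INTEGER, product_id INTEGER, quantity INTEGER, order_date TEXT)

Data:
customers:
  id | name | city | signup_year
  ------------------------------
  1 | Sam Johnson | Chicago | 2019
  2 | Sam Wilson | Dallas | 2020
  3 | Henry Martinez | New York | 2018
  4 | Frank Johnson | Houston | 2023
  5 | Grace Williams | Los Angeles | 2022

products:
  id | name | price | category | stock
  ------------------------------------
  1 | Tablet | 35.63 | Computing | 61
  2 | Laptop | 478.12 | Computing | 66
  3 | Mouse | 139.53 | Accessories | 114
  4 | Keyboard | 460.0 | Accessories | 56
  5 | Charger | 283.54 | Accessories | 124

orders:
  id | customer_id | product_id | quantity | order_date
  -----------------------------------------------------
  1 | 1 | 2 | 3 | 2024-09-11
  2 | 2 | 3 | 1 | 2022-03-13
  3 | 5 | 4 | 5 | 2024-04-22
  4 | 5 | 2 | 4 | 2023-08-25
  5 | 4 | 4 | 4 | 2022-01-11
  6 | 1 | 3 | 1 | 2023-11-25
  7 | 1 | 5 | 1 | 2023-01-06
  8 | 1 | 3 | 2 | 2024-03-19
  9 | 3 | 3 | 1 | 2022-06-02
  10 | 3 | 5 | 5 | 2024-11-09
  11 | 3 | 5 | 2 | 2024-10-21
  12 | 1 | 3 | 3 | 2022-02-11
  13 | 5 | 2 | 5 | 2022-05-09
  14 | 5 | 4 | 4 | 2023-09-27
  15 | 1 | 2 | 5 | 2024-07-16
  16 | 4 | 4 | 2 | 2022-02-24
SELECT c.id, p.name AS product, c.order_date FROM orders c JOIN products p ON c.product_id = p.id WHERE p.price <= 62.67

Execution result:
(no rows)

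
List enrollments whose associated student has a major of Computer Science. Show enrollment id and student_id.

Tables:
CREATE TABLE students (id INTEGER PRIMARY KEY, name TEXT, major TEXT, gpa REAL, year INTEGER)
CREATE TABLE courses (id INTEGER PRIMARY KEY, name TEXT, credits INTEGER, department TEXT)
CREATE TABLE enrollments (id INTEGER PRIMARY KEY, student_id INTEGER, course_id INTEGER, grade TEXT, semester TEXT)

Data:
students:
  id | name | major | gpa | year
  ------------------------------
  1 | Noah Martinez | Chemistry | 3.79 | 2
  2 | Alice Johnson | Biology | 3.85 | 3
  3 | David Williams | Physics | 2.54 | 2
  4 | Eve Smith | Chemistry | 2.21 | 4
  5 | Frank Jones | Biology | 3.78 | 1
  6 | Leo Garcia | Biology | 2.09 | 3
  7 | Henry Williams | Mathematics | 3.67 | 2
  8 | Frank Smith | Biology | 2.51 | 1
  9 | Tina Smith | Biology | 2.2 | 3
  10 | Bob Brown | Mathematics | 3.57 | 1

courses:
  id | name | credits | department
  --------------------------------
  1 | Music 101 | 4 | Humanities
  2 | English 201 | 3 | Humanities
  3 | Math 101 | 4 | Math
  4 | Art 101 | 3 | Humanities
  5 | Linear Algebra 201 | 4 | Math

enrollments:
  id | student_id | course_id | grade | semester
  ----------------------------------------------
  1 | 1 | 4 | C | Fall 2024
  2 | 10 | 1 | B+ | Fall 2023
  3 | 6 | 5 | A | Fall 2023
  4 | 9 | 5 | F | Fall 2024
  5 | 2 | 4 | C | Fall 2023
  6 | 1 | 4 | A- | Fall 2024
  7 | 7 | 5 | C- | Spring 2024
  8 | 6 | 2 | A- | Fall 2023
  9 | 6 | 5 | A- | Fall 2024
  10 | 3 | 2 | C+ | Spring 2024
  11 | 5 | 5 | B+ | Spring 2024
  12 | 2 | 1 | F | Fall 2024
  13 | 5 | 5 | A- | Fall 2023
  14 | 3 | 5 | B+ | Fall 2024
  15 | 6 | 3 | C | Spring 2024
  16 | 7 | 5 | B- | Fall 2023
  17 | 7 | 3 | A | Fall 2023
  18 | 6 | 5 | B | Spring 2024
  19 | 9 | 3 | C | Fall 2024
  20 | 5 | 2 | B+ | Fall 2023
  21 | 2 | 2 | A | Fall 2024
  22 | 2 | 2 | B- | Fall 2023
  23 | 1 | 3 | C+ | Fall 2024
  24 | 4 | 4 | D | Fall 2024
SELECT id, student_id FROM enrollments WHERE student_id IN (SELECT id FROM students WHERE major = 'Computer Science')

Execution result:
(no rows)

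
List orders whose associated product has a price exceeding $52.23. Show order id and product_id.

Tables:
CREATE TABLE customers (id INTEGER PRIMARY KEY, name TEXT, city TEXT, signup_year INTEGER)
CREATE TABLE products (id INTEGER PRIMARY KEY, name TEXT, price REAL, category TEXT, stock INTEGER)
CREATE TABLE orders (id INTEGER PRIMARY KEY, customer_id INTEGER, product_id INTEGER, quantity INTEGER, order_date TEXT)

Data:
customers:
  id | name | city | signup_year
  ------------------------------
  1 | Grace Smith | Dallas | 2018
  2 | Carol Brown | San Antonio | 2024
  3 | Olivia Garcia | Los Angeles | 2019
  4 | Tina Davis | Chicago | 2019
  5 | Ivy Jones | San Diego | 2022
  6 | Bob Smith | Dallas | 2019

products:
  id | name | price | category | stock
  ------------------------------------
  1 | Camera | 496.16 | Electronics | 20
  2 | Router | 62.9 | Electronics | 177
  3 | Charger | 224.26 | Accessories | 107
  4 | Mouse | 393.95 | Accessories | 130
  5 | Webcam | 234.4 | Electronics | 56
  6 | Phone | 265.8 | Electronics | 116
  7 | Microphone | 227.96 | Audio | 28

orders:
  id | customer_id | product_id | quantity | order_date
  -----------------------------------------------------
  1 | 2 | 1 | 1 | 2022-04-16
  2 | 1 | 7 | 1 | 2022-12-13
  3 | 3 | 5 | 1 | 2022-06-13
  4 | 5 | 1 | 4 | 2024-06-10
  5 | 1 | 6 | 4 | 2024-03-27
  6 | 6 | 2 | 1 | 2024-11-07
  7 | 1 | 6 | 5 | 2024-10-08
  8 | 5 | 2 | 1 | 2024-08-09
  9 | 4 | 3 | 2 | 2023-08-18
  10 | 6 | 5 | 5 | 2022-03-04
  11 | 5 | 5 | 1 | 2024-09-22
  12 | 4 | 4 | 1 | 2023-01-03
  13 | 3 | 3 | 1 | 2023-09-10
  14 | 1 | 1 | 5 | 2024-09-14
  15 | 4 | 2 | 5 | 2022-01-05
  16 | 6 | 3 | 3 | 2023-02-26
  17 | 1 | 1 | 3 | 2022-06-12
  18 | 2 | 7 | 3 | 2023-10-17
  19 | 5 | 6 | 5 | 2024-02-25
SELECT id, product_id FROM orders WHERE product_id IN (SELECT id FROM products WHERE price > 52.23)

Execution result:
id | product_id
1 | 1
2 | 7
3 | 5
4 | 1
5 | 6
6 | 2
7 | 6
8 | 2
9 | 3
10 | 5
11 | 5
12 | 4
13 | 3
14 | 1
15 | 2
16 | 3
17 | 1
18 | 7
19 | 6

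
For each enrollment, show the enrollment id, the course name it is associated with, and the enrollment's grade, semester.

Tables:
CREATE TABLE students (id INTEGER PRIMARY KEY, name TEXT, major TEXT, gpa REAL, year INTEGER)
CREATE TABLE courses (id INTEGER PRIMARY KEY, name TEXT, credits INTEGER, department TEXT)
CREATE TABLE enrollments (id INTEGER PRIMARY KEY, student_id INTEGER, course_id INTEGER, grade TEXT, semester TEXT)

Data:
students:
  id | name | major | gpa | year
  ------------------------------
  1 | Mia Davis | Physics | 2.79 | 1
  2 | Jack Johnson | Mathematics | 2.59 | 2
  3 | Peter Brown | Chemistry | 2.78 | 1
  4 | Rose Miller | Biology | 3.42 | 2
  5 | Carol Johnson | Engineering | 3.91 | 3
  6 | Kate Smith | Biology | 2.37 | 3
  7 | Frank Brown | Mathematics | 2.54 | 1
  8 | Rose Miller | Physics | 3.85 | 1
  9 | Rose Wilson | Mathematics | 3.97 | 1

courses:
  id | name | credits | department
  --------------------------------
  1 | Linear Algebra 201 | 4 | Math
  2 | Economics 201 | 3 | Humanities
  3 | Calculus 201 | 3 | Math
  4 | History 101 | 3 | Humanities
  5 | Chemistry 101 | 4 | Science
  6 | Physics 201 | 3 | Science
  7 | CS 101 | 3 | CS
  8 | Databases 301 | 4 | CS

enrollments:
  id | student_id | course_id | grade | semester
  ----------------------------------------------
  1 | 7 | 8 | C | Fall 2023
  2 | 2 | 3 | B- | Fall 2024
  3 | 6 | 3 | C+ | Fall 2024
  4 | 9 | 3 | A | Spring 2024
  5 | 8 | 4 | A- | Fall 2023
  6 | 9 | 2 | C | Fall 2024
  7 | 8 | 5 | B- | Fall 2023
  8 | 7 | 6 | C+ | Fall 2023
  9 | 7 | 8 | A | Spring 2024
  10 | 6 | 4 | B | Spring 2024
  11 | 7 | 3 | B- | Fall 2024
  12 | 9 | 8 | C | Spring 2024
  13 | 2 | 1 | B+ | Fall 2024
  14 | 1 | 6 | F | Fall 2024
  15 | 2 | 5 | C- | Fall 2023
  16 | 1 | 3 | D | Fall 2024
SELECT c.id, p.name AS course, c.grade, c.semester FROM enrollments c JOIN courses p ON c.course_id = p.id

Execution result:
id | course | grade | semester
1 | Databases 301 | C | Fall 2023
2 | Calculus 201 | B- | Fall 2024
3 | Calculus 201 | C+ | Fall 2024
4 | Calculus 201 | A | Spring 2024
5 | History 101 | A- | Fall 2023
6 | Economics 201 | C | Fall 2024
7 | Chemistry 101 | B- | Fall 2023
8 | Physics 201 | C+ | Fall 2023
9 | Databases 301 | A | Spring 2024
10 | History 101 | B | Spring 2024
11 | Calculus 201 | B- | Fall 2024
12 | Databases 301 | C | Spring 2024
13 | Linear Algebra 201 | B+ | Fall 2024
14 | Physics 201 | F | Fall 2024
15 | Chemistry 101 | C- | Fall 2023
16 | Calculus 201 | D | Fall 2024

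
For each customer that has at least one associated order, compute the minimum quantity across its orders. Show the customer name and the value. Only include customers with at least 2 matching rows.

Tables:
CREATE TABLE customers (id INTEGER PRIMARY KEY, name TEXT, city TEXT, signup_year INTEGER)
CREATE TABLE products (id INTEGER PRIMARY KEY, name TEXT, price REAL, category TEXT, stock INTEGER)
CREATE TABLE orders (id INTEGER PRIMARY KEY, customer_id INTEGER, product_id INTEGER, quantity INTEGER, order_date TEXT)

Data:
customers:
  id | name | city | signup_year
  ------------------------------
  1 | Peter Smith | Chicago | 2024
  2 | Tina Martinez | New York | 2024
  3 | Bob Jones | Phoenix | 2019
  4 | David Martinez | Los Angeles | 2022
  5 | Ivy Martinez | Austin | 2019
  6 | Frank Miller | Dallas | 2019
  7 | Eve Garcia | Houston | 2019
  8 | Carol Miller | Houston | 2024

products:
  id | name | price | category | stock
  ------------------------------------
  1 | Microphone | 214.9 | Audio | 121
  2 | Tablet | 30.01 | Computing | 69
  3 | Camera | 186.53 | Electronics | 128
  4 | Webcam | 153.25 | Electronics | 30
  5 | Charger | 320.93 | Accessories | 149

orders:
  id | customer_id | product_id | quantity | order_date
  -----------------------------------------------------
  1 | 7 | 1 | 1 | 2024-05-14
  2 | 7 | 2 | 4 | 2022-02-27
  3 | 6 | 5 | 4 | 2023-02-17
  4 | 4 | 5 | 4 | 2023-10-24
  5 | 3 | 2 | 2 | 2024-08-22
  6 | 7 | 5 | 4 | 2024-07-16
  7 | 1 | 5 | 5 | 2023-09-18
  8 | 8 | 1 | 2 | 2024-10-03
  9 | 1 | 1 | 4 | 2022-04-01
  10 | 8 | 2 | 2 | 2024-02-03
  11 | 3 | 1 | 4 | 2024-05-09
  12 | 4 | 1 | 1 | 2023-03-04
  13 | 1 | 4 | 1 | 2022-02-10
SELECT p.name, MIN(c.quantity) AS min_quantity FROM orders c JOIN customers p ON c.customer_id = p.id GROUP BY p.id, p.name HAVING COUNT(*) >= 2

Execution result:
name | min_quantity
Peter Smith | 1
Bob Jones | 2
David Martinez | 1
Eve Garcia | 1
Carol Miller | 2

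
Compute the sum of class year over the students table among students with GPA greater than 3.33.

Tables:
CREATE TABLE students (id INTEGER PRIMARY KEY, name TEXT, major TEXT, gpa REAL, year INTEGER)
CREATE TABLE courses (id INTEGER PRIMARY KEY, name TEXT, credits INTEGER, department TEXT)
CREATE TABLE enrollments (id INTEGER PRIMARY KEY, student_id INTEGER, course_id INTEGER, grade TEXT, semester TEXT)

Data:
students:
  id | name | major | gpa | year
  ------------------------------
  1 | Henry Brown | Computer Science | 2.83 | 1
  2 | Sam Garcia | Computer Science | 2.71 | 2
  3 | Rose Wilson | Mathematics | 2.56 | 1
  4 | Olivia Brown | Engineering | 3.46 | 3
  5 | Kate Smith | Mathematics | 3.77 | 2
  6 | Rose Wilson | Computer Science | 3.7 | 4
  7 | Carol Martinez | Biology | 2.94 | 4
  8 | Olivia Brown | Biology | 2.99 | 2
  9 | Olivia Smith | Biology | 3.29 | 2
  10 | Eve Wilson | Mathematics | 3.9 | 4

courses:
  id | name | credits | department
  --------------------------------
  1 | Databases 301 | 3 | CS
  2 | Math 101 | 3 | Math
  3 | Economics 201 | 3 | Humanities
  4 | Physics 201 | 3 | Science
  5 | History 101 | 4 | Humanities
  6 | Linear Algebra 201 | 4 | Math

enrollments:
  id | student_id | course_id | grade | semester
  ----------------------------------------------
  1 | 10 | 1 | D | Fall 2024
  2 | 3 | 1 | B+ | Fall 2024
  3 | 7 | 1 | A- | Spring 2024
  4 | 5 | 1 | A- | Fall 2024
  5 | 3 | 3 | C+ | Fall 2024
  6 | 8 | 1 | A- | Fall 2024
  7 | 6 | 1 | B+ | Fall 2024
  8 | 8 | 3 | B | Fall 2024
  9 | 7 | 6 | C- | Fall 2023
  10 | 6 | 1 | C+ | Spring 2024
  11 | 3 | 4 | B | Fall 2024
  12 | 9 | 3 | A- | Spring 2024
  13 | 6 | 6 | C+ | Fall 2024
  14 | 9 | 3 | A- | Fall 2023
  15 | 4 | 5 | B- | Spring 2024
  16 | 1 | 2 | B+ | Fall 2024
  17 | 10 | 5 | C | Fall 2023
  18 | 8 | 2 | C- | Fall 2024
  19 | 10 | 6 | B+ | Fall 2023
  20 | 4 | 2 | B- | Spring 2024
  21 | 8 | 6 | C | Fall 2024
SELECT SUM(year) FROM students WHERE gpa > 3.33

Execution result:
13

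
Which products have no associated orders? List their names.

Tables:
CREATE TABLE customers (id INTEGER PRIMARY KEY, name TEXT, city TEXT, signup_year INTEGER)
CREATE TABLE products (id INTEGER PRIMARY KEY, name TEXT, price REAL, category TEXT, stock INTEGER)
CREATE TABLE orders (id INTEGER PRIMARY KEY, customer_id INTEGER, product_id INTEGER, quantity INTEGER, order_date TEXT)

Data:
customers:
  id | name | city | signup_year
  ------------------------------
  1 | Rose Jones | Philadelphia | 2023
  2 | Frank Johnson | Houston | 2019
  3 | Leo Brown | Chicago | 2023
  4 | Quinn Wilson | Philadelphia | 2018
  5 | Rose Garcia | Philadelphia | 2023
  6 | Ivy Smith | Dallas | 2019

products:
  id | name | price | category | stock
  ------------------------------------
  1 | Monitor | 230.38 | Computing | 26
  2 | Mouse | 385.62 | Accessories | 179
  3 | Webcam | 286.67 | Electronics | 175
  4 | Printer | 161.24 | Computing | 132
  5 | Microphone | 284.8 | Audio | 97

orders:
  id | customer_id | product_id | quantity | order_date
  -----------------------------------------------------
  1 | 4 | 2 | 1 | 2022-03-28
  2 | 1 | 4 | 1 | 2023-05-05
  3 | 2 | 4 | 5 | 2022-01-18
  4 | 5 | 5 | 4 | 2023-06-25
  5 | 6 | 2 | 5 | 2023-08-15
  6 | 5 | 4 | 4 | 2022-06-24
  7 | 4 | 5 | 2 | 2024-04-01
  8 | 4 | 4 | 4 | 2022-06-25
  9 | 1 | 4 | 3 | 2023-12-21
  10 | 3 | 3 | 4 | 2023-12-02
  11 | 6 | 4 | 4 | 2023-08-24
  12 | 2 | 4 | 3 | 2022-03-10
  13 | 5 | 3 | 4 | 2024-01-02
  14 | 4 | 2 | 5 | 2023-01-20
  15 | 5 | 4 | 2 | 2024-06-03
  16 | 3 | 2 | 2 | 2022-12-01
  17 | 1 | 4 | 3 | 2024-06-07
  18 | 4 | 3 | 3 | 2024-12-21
SELECT p.name FROM products p LEFT JOIN orders c ON c.product_id = p.id WHERE c.id IS NULL

Execution result:
Monitor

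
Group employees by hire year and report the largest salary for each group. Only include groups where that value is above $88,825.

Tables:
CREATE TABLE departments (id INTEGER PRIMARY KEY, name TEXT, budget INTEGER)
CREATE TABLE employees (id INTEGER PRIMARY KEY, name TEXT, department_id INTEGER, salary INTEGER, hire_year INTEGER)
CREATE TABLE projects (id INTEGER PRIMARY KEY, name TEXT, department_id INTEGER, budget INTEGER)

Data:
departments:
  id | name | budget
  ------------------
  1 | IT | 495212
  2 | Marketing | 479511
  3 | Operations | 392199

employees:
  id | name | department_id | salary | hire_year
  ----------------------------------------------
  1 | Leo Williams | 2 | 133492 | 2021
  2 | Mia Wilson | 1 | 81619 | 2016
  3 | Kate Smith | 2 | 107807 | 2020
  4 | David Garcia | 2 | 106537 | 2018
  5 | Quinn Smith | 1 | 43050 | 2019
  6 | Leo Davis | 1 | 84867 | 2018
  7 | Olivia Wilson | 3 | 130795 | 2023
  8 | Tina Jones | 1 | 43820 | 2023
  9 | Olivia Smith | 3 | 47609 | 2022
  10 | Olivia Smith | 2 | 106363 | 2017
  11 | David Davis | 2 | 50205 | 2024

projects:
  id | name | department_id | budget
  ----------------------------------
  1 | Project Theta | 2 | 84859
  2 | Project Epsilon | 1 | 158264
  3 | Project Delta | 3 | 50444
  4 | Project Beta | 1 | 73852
SELECT hire_year, MAX(salary) AS max_salary FROM employees GROUP BY hire_year HAVING MAX(salary) > 88825

Execution result:
hire_year | max_salary
2017 | 106363
2018 | 106537
2020 | 107807
2021 | 133492
2023 | 130795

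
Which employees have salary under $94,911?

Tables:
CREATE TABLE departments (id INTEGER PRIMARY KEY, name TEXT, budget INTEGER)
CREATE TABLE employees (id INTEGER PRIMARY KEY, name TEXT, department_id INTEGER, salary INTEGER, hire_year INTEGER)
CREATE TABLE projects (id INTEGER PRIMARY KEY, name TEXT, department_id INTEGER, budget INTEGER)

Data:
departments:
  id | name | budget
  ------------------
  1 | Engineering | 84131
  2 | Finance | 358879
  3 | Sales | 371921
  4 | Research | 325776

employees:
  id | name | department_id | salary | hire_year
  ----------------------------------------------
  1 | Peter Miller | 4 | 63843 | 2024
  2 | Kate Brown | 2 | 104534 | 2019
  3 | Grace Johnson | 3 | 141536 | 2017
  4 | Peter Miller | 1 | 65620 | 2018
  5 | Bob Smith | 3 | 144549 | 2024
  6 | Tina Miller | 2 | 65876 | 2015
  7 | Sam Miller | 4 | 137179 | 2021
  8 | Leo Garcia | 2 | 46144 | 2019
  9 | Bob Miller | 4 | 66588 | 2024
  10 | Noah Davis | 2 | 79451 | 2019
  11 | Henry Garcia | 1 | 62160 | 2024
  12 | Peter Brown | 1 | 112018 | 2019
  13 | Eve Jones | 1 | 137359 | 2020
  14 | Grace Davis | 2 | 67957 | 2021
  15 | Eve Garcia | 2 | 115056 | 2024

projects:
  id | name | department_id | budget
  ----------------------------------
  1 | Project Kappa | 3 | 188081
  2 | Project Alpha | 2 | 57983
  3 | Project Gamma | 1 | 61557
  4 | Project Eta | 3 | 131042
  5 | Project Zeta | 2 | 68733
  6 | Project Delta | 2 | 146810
SELECT name, salary FROM employees WHERE salary < 94911

Execution result:
name | salary
Peter Miller | 63843
Peter Miller | 65620
Tina Miller | 65876
Leo Garcia | 46144
Bob Miller | 66588
Noah Davis | 79451
Henry Garcia | 62160
Grace Davis | 67957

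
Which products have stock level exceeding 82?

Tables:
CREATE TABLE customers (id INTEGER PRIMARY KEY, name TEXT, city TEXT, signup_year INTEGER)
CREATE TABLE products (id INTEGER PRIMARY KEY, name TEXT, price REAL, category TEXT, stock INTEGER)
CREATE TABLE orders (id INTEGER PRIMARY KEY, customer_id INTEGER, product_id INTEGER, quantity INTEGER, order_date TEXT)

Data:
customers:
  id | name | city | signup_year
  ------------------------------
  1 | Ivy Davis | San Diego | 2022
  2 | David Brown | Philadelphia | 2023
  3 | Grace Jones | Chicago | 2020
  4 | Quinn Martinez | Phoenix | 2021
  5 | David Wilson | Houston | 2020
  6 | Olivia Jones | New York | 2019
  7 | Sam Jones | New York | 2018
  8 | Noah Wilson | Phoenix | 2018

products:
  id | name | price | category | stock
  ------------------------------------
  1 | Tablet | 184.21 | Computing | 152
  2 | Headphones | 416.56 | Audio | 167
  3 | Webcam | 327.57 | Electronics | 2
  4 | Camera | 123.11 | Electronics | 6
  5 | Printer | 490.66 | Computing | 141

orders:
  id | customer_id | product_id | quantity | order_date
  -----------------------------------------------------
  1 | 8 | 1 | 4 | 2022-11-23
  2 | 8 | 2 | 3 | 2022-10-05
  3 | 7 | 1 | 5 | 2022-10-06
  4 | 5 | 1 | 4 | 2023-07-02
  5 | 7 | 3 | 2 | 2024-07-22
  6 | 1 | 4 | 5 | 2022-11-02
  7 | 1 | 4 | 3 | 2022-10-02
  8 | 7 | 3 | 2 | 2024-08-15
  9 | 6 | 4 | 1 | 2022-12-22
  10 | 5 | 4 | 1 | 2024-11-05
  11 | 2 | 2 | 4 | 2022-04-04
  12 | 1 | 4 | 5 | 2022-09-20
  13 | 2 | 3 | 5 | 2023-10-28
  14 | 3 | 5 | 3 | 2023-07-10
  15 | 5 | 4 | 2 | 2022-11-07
SELECT name, stock FROM products WHERE stock > 82

Execution result:
name | stock
Tablet | 152
Headphones | 167
Printer | 141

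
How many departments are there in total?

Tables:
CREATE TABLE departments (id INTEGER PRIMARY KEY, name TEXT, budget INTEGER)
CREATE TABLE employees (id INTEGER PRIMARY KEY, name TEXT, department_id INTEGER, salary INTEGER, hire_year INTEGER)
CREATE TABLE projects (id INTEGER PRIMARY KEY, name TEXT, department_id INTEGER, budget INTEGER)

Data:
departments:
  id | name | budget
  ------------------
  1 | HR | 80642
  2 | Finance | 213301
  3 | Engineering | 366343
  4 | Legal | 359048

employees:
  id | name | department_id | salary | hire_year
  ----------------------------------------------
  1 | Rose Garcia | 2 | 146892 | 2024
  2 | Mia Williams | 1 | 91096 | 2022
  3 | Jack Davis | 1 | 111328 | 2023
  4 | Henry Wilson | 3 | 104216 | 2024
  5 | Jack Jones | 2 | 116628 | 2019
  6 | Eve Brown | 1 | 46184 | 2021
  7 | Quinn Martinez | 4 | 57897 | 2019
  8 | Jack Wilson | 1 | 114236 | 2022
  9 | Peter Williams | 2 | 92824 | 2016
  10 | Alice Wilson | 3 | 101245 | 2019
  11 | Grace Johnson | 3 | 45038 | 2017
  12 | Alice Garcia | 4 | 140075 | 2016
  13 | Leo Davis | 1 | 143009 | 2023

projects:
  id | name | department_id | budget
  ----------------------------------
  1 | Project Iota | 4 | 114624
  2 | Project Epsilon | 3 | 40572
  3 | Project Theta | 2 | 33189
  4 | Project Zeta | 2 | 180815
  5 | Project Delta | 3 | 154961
SELECT COUNT(*) FROM departments

Execution result:
4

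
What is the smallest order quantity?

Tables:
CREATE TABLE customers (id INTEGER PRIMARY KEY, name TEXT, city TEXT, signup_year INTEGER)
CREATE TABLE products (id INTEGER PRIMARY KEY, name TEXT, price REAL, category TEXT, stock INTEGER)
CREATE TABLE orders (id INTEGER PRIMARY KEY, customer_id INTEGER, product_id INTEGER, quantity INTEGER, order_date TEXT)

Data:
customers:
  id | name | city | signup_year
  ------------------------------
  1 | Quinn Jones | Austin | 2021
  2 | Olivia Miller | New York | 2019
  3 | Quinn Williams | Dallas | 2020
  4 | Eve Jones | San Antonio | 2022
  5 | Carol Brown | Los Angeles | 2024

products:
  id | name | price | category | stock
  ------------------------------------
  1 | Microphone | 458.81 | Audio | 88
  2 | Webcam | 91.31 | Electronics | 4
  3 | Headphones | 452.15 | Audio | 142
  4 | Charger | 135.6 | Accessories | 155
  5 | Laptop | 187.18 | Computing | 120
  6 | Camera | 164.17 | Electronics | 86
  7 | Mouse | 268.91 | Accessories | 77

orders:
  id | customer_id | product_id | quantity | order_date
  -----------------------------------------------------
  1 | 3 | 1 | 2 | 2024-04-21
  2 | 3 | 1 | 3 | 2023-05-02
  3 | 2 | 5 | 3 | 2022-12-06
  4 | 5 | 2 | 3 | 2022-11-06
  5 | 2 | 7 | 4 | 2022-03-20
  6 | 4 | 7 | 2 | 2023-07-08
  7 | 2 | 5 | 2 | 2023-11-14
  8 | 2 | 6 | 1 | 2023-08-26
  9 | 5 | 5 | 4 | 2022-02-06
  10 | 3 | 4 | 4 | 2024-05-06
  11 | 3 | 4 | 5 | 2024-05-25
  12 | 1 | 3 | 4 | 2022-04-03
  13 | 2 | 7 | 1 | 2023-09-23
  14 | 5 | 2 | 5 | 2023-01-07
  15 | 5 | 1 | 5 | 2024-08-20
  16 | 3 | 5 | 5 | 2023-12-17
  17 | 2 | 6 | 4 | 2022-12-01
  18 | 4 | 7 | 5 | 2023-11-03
SELECT MIN(quantity) FROM orders

Execution result:
1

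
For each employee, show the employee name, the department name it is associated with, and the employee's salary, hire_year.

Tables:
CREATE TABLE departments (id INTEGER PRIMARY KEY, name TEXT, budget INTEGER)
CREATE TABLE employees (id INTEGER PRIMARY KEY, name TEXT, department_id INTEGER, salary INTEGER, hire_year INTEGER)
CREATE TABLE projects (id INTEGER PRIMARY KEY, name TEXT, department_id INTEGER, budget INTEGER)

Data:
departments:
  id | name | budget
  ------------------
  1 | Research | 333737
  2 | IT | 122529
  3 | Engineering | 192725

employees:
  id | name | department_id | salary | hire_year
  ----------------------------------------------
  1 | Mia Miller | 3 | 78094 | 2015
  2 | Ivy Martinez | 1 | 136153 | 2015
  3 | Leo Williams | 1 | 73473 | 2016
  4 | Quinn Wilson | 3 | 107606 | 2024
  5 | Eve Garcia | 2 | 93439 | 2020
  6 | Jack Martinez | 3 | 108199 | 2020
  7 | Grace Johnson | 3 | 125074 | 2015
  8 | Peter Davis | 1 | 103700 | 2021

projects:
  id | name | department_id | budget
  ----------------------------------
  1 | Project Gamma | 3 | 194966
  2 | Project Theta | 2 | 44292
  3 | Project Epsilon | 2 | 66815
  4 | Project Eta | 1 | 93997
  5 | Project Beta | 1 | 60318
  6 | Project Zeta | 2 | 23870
SELECT c.name, p.name AS department, c.salary, c.hire_year FROM employees c JOIN departments p ON c.department_id = p.id

Execution result:
name | department | salary | hire_year
Mia Miller | Engineering | 78094 | 2015
Ivy Martinez | Research | 136153 | 2015
Leo Williams | Research | 73473 | 2016
Quinn Wilson | Engineering | 107606 | 2024
Eve Garcia | IT | 93439 | 2020
Jack Martinez | Engineering | 108199 | 2020
Grace Johnson | Engineering | 125074 | 2015
Peter Davis | Research | 103700 | 2021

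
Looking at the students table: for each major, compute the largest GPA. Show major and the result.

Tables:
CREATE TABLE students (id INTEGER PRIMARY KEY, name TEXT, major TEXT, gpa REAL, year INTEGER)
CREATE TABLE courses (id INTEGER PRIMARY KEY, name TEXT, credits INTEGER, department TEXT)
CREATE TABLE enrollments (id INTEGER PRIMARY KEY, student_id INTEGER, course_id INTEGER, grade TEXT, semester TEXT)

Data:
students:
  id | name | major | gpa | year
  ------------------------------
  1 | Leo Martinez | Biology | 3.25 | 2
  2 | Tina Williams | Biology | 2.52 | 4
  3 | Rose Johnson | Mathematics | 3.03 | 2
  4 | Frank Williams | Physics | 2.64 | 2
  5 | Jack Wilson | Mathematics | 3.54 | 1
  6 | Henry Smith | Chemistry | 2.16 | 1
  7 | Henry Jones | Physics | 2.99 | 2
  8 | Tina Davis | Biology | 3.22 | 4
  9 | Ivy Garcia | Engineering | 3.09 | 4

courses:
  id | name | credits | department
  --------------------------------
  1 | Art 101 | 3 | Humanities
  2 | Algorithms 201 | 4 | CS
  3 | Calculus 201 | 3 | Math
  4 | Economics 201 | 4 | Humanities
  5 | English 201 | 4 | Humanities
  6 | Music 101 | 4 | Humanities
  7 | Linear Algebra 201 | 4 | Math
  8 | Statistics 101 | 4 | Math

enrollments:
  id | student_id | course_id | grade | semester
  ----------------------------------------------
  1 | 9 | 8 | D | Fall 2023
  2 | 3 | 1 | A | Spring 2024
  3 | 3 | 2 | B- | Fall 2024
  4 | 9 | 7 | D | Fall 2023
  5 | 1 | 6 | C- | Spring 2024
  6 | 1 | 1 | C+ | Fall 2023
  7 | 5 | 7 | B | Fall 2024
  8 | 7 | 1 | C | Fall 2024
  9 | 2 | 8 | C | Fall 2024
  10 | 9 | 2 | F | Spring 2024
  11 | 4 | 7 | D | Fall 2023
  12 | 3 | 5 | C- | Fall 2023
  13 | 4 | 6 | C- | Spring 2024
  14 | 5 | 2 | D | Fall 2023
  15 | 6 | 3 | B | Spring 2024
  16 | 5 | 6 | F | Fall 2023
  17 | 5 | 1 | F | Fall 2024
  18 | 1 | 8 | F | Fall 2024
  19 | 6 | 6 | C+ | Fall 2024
SELECT major, MAX(gpa) AS max_gpa FROM students GROUP BY major

Execution result:
major | max_gpa
Biology | 3.25
Chemistry | 2.16
Engineering | 3.09
Mathematics | 3.54
Physics | 2.99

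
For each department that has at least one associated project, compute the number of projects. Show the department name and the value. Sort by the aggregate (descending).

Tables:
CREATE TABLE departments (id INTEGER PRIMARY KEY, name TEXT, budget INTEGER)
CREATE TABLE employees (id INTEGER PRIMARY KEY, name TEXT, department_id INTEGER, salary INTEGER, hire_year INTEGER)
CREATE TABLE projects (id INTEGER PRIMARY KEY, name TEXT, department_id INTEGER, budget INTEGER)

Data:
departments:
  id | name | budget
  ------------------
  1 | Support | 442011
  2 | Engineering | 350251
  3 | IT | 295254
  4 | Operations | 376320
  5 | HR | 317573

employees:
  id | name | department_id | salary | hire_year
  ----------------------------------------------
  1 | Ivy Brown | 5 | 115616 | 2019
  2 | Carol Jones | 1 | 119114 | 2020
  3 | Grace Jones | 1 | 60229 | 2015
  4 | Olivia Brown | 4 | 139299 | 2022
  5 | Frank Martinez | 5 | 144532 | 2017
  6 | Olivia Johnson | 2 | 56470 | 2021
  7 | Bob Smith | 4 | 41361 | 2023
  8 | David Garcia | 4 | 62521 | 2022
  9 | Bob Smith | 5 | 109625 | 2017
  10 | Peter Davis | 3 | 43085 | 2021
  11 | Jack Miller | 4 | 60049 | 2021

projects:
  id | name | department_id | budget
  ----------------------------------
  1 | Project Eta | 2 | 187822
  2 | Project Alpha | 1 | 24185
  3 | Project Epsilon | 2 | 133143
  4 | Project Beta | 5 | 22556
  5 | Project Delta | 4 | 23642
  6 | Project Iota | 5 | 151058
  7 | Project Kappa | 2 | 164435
SELECT p.name, COUNT(*) AS n FROM projects c JOIN departments p ON c.department_id = p.id GROUP BY p.id, p.name ORDER BY n DESC

Execution result:
name | n
Engineering | 3
HR | 2
Support | 1
Operations | 1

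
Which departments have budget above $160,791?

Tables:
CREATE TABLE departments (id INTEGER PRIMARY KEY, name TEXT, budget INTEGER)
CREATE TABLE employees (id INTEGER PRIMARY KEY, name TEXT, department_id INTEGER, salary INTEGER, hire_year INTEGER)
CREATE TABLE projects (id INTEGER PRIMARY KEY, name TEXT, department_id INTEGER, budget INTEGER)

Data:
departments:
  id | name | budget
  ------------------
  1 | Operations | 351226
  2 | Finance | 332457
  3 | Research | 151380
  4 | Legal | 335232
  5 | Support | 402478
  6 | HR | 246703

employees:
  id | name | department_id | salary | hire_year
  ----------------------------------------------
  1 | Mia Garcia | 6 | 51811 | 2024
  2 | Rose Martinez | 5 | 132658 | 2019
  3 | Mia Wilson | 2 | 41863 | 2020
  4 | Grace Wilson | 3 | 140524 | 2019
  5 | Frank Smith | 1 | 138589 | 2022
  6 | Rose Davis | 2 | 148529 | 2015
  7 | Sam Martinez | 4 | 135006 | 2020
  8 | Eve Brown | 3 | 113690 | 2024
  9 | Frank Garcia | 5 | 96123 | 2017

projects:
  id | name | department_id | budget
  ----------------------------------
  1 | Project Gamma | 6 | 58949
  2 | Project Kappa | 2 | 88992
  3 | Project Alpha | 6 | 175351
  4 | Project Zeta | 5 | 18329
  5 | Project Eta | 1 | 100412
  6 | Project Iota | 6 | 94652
SELECT name, budget FROM departments WHERE budget > 160791

Execution result:
name | budget
Operations | 351226
Finance | 332457
Legal | 335232
Support | 402478
HR | 246703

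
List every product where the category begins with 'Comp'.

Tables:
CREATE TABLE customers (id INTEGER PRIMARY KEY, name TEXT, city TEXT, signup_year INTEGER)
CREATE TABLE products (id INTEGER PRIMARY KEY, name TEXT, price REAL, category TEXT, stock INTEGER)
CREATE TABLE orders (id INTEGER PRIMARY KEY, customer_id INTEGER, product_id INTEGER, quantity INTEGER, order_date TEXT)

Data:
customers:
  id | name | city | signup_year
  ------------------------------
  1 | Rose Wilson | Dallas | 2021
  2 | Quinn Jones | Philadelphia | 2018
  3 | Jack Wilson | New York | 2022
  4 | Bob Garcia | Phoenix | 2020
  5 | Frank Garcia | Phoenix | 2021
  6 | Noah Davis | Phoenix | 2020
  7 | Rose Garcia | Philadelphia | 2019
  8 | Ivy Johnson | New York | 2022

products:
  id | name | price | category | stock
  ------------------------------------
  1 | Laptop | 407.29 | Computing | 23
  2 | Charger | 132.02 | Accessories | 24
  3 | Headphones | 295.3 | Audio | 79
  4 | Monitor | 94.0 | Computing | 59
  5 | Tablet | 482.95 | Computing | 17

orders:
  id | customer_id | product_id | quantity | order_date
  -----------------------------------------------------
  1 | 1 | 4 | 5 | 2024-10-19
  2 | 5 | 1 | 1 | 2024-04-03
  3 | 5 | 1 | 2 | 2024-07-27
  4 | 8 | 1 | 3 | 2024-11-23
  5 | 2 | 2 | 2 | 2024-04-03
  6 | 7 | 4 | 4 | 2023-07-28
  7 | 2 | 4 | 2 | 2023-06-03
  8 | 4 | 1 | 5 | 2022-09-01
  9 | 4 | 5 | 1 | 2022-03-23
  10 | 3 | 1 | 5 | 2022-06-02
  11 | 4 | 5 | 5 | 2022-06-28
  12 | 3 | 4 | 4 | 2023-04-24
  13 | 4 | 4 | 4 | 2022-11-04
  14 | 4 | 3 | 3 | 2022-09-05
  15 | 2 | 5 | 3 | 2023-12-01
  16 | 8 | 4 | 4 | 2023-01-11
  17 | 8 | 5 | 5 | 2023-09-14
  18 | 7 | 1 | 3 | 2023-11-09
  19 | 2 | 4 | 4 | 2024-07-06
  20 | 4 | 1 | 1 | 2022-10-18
SELECT name, category FROM products WHERE category LIKE 'Comp%'

Execution result:
name | category
Laptop | Computing
Monitor | Computing
Tablet | Computing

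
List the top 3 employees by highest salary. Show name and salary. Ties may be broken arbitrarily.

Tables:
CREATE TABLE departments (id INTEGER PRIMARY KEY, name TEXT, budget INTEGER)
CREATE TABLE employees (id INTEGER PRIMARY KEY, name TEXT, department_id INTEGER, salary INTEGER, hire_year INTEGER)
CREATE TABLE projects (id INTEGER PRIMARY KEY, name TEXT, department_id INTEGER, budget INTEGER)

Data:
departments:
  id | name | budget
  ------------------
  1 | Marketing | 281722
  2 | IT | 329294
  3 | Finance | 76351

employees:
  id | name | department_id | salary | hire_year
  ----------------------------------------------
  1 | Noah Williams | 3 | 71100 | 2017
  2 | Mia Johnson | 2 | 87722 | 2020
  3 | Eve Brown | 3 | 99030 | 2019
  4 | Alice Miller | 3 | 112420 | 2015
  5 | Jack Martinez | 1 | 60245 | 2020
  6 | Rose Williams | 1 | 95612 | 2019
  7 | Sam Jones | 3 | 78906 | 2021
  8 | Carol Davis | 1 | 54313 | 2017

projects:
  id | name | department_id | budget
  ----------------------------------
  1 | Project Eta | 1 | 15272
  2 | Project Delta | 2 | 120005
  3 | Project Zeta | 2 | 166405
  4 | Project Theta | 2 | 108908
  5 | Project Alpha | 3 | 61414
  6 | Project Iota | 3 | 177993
SELECT name, salary FROM employees ORDER BY salary DESC LIMIT 3

Execution result:
name | salary
Alice Miller | 112420
Eve Brown | 99030
Rose Williams | 95612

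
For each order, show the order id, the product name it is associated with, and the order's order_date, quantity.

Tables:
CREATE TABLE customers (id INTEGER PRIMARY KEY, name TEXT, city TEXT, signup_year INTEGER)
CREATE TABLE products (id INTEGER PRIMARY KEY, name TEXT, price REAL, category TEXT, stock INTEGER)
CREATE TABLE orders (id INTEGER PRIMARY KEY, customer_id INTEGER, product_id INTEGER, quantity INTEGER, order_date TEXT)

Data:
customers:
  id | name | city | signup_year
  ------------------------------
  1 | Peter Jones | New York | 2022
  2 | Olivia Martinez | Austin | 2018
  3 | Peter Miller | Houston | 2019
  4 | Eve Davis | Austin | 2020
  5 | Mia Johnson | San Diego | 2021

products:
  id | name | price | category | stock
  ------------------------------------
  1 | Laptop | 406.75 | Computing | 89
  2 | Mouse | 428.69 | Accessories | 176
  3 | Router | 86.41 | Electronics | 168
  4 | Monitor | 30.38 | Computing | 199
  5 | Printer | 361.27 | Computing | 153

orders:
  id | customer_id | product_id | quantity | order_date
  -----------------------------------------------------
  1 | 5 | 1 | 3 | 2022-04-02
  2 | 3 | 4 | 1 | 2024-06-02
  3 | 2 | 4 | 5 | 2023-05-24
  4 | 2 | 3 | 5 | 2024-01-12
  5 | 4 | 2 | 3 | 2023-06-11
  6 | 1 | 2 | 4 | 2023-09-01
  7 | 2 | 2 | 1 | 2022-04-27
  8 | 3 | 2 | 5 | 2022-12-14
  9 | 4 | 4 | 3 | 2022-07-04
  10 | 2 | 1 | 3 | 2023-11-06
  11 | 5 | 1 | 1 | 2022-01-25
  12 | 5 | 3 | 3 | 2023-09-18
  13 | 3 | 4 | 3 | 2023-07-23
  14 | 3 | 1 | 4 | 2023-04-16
SELECT c.id, p.name AS product, c.order_date, c.quantity FROM orders c JOIN products p ON c.product_id = p.id

Execution result:
id | product | order_date | quantity
1 | Laptop | 2022-04-02 | 3
2 | Monitor | 2024-06-02 | 1
3 | Monitor | 2023-05-24 | 5
4 | Router | 2024-01-12 | 5
5 | Mouse | 2023-06-11 | 3
6 | Mouse | 2023-09-01 | 4
7 | Mouse | 2022-04-27 | 1
8 | Mouse | 2022-12-14 | 5
9 | Monitor | 2022-07-04 | 3
10 | Laptop | 2023-11-06 | 3
11 | Laptop | 2022-01-25 | 1
12 | Router | 2023-09-18 | 3
13 | Monitor | 2023-07-23 | 3
14 | Laptop | 2023-04-16 | 4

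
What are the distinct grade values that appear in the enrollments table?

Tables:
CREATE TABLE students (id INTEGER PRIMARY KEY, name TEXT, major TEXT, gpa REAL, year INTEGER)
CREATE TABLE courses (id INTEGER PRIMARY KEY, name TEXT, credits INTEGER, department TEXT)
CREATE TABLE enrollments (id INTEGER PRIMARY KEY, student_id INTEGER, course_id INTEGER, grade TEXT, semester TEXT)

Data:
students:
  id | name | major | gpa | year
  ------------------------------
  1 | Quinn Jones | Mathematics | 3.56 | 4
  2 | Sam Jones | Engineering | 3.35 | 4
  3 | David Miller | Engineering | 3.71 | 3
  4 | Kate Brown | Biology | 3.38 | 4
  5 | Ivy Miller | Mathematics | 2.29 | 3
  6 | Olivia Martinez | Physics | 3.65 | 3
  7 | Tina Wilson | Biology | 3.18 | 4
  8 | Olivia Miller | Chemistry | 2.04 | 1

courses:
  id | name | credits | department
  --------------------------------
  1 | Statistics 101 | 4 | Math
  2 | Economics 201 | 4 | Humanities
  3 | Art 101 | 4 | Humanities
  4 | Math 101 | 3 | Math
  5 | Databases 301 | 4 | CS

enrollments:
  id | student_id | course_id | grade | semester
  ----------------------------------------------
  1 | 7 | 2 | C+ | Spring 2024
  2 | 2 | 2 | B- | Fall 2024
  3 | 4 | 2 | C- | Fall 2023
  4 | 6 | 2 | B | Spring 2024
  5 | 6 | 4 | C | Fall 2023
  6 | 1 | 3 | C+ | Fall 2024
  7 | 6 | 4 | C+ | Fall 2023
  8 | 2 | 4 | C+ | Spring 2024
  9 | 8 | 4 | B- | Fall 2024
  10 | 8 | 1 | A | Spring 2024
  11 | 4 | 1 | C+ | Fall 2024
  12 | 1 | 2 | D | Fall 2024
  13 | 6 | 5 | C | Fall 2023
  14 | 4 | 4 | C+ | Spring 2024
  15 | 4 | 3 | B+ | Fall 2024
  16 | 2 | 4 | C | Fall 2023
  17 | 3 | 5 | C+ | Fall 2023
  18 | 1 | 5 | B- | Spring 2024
SELECT DISTINCT grade FROM enrollments

Execution result:
grade
C+
B-
C-
B
C
A
D
B+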